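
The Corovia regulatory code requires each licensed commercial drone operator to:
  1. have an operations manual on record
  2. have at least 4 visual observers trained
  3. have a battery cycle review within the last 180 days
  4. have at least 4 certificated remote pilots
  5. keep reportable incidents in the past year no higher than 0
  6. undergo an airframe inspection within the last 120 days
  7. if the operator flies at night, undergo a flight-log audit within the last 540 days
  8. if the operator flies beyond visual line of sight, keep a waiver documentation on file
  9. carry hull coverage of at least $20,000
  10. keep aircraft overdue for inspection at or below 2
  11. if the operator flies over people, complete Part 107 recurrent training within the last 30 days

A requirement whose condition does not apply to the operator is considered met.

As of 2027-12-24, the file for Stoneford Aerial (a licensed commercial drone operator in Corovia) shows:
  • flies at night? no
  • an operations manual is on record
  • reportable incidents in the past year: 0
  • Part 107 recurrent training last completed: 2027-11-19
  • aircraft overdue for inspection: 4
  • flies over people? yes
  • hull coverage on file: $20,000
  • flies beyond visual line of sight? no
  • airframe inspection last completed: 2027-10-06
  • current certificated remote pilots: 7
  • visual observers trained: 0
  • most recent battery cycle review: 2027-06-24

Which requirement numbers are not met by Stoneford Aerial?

1. operations manual present → met
2. visual observers trained 0 < 4 → not met
3. battery cycle review 183 days ago vs limit 180 → not met
4. certificated remote pilots 7 ≥ 4 → met
5. reportable incidents in the past year 0 ≤ 0 → met
6. airframe inspection 79 days ago vs limit 120 → met
7. condition 'flies at night' does not hold → requirement n/a → met
8. condition 'flies beyond visual line of sight' does not hold → requirement n/a → met
9. hull coverage $20,000 ≥ $20,000 → met
10. aircraft overdue for inspection 4 > 2 → not met
11. condition 'flies over people' holds; Part 107 recurrent training 35 days ago vs limit 30 → not met
Not met: 2, 3, 10, 11

2, 3, 10, 11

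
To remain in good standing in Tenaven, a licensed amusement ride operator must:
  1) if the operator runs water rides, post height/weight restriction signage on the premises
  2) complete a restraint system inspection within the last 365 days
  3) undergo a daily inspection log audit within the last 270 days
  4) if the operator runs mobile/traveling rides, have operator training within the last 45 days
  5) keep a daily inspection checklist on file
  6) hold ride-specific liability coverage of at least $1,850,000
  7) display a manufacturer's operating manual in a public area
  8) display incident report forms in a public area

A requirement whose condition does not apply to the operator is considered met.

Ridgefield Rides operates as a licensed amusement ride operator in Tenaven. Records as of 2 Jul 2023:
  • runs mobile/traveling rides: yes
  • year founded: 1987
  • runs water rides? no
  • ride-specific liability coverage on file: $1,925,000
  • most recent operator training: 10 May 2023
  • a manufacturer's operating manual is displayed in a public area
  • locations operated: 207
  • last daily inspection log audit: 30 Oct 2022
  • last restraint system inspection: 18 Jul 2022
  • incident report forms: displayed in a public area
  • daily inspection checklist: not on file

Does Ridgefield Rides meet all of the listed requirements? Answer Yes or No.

No

1. condition 'runs water rides' does not hold → requirement n/a → met
2. restraint system inspection 349 days ago vs limit 365 → met
3. daily inspection log audit 245 days ago vs limit 270 → met
4. condition 'runs mobile/traveling rides' holds; operator training 53 days ago vs limit 45 → not met
5. daily inspection checklist absent → not met
6. ride-specific liability coverage $1,925,000 ≥ $1,850,000 → met
7. manufacturer's operating manual present → met
8. incident report forms present → met
Not met: 4, 5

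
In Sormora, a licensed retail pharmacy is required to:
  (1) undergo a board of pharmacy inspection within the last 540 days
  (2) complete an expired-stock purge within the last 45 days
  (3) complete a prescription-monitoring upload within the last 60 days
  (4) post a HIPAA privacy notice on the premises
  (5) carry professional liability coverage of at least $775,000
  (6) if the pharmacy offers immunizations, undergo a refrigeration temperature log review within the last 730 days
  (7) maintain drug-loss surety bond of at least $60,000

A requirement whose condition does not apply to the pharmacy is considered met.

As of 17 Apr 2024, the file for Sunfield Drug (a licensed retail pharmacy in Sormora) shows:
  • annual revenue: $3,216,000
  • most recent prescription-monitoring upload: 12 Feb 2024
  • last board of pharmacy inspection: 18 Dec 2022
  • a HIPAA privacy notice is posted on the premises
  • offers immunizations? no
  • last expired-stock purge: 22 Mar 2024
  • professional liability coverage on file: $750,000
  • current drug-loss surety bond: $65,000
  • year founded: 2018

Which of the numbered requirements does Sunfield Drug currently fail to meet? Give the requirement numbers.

3, 5

1. board of pharmacy inspection 486 days ago vs limit 540 → met
2. expired-stock purge 26 days ago vs limit 45 → met
3. prescription-monitoring upload 65 days ago vs limit 60 → not met
4. HIPAA privacy notice present → met
5. professional liability coverage $750,000 < $775,000 → not met
6. condition 'offers immunizations' does not hold → requirement n/a → met
7. drug-loss surety bond $65,000 ≥ $60,000 → met
Not met: 3, 5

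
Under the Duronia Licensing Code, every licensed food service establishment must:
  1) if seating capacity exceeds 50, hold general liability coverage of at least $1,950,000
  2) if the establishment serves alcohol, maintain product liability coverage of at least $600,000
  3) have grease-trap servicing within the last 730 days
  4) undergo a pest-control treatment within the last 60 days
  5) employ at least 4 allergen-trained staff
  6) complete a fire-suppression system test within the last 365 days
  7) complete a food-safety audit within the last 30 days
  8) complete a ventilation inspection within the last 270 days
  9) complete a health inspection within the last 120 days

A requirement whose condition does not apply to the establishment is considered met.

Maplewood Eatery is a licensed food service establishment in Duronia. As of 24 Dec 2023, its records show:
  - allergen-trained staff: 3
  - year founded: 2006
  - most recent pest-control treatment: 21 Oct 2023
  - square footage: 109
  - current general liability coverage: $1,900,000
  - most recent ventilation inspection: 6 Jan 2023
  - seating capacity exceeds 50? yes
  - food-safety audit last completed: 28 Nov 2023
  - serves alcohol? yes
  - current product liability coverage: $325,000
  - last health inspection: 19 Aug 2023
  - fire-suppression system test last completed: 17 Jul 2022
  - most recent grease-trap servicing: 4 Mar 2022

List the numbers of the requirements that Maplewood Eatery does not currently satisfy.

1, 2, 4, 5, 6, 8, 9

1. condition 'seating capacity exceeds 50' holds; general liability coverage $1,900,000 < $1,950,000 → not met
2. condition 'serves alcohol' holds; product liability coverage $325,000 < $600,000 → not met
3. grease-trap servicing 660 days ago vs limit 730 → met
4. pest-control treatment 64 days ago vs limit 60 → not met
5. allergen-trained staff 3 < 4 → not met
6. fire-suppression system test 525 days ago vs limit 365 → not met
7. food-safety audit 26 days ago vs limit 30 → met
8. ventilation inspection 352 days ago vs limit 270 → not met
9. health inspection 127 days ago vs limit 120 → not met
Not met: 1, 2, 4, 5, 6, 8, 9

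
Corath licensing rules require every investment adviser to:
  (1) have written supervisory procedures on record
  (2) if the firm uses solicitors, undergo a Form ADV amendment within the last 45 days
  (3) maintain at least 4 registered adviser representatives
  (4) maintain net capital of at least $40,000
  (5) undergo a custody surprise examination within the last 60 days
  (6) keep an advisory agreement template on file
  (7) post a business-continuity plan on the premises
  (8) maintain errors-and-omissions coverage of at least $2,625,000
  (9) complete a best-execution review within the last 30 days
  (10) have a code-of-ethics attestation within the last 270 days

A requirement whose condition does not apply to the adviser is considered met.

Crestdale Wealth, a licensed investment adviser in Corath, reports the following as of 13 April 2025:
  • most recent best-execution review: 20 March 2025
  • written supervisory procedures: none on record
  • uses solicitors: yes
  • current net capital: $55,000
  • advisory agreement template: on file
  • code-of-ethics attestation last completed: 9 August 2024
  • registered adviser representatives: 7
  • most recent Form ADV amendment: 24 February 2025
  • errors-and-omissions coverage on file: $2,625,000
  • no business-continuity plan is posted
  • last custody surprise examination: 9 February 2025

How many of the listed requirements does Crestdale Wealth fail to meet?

1. written supervisory procedures absent → not met
2. condition 'uses solicitors' holds; Form ADV amendment 48 days ago vs limit 45 → not met
3. registered adviser representatives 7 ≥ 4 → met
4. net capital $55,000 ≥ $40,000 → met
5. custody surprise examination 63 days ago vs limit 60 → not met
6. advisory agreement template present → met
7. business-continuity plan absent → not met
8. errors-and-omissions coverage $2,625,000 ≥ $2,625,000 → met
9. best-execution review 24 days ago vs limit 30 → met
10. code-of-ethics attestation 247 days ago vs limit 270 → met
Not met: 4 of 10

4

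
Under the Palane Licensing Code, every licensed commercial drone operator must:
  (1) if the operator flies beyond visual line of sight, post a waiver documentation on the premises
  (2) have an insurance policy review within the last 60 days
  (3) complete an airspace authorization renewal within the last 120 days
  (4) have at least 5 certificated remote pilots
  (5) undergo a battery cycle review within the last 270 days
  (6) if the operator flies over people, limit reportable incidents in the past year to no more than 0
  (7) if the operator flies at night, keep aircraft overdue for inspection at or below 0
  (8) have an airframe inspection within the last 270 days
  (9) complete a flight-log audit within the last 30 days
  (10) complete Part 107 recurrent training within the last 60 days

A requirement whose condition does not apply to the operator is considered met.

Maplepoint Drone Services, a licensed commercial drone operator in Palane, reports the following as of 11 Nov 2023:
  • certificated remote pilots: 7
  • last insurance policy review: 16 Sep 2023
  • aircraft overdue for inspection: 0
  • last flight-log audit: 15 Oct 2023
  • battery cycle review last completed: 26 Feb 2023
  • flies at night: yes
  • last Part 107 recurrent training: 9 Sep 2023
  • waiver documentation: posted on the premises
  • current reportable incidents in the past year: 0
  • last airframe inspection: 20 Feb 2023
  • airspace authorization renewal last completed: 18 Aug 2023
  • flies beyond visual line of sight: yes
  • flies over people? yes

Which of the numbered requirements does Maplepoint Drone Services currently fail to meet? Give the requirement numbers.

10

1. condition 'flies beyond visual line of sight' holds; waiver documentation present → met
2. insurance policy review 56 days ago vs limit 60 → met
3. airspace authorization renewal 85 days ago vs limit 120 → met
4. certificated remote pilots 7 ≥ 5 → met
5. battery cycle review 258 days ago vs limit 270 → met
6. condition 'flies over people' holds; reportable incidents in the past year 0 ≤ 0 → met
7. condition 'flies at night' holds; aircraft overdue for inspection 0 ≤ 0 → met
8. airframe inspection 264 days ago vs limit 270 → met
9. flight-log audit 27 days ago vs limit 30 → met
10. Part 107 recurrent training 63 days ago vs limit 60 → not met
Not met: 10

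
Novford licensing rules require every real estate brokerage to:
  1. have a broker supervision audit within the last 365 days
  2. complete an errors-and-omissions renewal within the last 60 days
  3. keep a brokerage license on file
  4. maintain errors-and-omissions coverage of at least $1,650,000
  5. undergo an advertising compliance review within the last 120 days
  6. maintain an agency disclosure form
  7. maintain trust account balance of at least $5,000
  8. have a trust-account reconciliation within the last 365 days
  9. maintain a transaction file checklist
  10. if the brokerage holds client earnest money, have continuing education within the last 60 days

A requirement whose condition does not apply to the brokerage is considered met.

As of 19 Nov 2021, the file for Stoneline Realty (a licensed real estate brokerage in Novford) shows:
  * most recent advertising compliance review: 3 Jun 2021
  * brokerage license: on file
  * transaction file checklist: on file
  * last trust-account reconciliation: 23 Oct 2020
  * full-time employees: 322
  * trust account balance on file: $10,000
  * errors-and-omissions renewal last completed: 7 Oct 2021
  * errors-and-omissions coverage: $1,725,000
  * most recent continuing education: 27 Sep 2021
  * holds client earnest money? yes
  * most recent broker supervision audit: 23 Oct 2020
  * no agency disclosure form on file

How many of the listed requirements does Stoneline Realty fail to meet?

4

1. broker supervision audit 392 days ago vs limit 365 → not met
2. errors-and-omissions renewal 43 days ago vs limit 60 → met
3. brokerage license present → met
4. errors-and-omissions coverage $1,725,000 ≥ $1,650,000 → met
5. advertising compliance review 169 days ago vs limit 120 → not met
6. agency disclosure form absent → not met
7. trust account balance $10,000 ≥ $5,000 → met
8. trust-account reconciliation 392 days ago vs limit 365 → not met
9. transaction file checklist present → met
10. condition 'holds client earnest money' holds; continuing education 53 days ago vs limit 60 → met
Not met: 4 of 10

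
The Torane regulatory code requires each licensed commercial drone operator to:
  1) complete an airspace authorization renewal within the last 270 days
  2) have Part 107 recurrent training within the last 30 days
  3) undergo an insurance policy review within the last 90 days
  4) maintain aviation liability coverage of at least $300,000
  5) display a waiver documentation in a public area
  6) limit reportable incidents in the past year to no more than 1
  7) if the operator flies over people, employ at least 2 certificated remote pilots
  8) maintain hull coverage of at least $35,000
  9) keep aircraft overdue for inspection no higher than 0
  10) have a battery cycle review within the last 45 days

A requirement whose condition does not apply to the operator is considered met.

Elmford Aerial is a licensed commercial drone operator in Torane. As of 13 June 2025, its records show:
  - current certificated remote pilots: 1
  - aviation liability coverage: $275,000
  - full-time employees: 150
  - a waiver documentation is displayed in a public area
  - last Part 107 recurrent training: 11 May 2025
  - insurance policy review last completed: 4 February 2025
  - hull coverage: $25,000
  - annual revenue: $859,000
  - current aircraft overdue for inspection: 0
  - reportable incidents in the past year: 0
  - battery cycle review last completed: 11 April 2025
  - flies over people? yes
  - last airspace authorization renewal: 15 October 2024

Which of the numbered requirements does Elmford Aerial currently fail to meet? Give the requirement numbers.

1. airspace authorization renewal 241 days ago vs limit 270 → met
2. Part 107 recurrent training 33 days ago vs limit 30 → not met
3. insurance policy review 129 days ago vs limit 90 → not met
4. aviation liability coverage $275,000 < $300,000 → not met
5. waiver documentation present → met
6. reportable incidents in the past year 0 ≤ 1 → met
7. condition 'flies over people' holds; certificated remote pilots 1 < 2 → not met
8. hull coverage $25,000 < $35,000 → not met
9. aircraft overdue for inspection 0 ≤ 0 → met
10. battery cycle review 63 days ago vs limit 45 → not met
Not met: 2, 3, 4, 7, 8, 10

2, 3, 4, 7, 8, 10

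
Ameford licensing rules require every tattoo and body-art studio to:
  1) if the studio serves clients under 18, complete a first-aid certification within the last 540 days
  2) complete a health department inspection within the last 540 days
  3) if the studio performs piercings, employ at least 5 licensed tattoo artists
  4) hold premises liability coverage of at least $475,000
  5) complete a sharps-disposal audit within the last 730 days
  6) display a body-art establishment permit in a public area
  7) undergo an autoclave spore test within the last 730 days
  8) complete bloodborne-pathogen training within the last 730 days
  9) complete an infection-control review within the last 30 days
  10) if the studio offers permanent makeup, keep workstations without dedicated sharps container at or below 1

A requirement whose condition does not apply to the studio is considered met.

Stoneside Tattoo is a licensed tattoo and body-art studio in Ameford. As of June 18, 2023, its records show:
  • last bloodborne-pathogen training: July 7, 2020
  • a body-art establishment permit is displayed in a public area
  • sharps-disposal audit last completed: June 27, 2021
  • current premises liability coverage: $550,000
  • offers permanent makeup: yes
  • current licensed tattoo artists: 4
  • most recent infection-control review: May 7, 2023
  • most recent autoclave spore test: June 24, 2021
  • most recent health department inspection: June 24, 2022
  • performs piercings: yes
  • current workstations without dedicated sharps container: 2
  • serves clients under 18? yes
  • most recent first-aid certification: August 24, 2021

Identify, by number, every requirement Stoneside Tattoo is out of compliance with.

1. condition 'serves clients under 18' holds; first-aid certification 663 days ago vs limit 540 → not met
2. health department inspection 359 days ago vs limit 540 → met
3. condition 'performs piercings' holds; licensed tattoo artists 4 < 5 → not met
4. premises liability coverage $550,000 ≥ $475,000 → met
5. sharps-disposal audit 721 days ago vs limit 730 → met
6. body-art establishment permit present → met
7. autoclave spore test 724 days ago vs limit 730 → met
8. bloodborne-pathogen training 1076 days ago vs limit 730 → not met
9. infection-control review 42 days ago vs limit 30 → not met
10. condition 'offers permanent makeup' holds; workstations without dedicated sharps container 2 > 1 → not met
Not met: 1, 3, 8, 9, 10

1, 3, 8, 9, 10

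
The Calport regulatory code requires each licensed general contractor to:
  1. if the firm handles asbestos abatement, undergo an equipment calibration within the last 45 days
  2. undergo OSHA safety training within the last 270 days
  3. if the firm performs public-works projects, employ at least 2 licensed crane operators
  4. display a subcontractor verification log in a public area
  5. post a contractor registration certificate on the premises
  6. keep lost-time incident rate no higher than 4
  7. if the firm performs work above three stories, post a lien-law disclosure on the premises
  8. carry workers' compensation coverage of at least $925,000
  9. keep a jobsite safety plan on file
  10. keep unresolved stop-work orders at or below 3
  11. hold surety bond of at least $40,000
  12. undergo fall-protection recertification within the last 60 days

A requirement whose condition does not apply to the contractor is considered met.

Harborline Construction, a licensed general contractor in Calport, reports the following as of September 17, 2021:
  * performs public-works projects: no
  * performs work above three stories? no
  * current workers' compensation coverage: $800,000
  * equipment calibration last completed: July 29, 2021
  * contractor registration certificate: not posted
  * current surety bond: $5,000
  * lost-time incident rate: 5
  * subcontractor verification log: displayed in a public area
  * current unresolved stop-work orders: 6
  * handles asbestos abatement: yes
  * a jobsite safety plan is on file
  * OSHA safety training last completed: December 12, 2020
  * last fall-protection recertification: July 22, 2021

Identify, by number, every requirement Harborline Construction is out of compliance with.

1. condition 'handles asbestos abatement' holds; equipment calibration 50 days ago vs limit 45 → not met
2. OSHA safety training 279 days ago vs limit 270 → not met
3. condition 'performs public-works projects' does not hold → requirement n/a → met
4. subcontractor verification log present → met
5. contractor registration certificate absent → not met
6. lost-time incident rate 5 > 4 → not met
7. condition 'performs work above three stories' does not hold → requirement n/a → met
8. workers' compensation coverage $800,000 < $925,000 → not met
9. jobsite safety plan present → met
10. unresolved stop-work orders 6 > 3 → not met
11. surety bond $5,000 < $40,000 → not met
12. fall-protection recertification 57 days ago vs limit 60 → met
Not met: 1, 2, 5, 6, 8, 10, 11

1, 2, 5, 6, 8, 10, 11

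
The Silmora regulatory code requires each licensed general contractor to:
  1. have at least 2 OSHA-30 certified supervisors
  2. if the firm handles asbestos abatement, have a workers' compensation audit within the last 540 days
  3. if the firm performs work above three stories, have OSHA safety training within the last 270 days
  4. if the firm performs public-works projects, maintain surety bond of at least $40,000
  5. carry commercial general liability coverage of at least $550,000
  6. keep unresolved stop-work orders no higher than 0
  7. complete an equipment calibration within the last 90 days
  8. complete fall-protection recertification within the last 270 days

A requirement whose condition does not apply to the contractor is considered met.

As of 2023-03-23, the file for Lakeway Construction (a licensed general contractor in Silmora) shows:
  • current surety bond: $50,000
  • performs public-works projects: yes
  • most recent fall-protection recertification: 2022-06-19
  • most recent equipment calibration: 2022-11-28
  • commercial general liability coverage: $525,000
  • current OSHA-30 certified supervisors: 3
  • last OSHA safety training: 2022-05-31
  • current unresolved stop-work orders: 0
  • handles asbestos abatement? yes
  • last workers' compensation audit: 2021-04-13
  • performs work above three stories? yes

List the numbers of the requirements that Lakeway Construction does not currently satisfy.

1. OSHA-30 certified supervisors 3 ≥ 2 → met
2. condition 'handles asbestos abatement' holds; workers' compensation audit 709 days ago vs limit 540 → not met
3. condition 'performs work above three stories' holds; OSHA safety training 296 days ago vs limit 270 → not met
4. condition 'performs public-works projects' holds; surety bond $50,000 ≥ $40,000 → met
5. commercial general liability coverage $525,000 < $550,000 → not met
6. unresolved stop-work orders 0 ≤ 0 → met
7. equipment calibration 115 days ago vs limit 90 → not met
8. fall-protection recertification 277 days ago vs limit 270 → not met
Not met: 2, 3, 5, 7, 8

2, 3, 5, 7, 8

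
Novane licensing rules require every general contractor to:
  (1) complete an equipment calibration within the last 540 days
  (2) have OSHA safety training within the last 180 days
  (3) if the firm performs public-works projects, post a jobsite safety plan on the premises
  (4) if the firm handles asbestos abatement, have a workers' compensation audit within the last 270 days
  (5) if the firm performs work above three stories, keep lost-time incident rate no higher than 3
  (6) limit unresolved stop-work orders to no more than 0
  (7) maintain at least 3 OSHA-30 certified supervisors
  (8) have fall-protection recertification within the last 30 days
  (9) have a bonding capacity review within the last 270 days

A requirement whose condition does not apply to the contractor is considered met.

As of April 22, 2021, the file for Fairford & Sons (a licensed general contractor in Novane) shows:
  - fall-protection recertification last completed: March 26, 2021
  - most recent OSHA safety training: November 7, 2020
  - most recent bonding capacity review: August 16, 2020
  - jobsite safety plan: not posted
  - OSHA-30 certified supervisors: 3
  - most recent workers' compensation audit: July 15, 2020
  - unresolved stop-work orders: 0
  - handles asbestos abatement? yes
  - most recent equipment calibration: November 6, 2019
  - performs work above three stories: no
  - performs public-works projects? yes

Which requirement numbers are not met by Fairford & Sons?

3, 4

1. equipment calibration 533 days ago vs limit 540 → met
2. OSHA safety training 166 days ago vs limit 180 → met
3. condition 'performs public-works projects' holds; jobsite safety plan absent → not met
4. condition 'handles asbestos abatement' holds; workers' compensation audit 281 days ago vs limit 270 → not met
5. condition 'performs work above three stories' does not hold → requirement n/a → met
6. unresolved stop-work orders 0 ≤ 0 → met
7. OSHA-30 certified supervisors 3 ≥ 3 → met
8. fall-protection recertification 27 days ago vs limit 30 → met
9. bonding capacity review 249 days ago vs limit 270 → met
Not met: 3, 4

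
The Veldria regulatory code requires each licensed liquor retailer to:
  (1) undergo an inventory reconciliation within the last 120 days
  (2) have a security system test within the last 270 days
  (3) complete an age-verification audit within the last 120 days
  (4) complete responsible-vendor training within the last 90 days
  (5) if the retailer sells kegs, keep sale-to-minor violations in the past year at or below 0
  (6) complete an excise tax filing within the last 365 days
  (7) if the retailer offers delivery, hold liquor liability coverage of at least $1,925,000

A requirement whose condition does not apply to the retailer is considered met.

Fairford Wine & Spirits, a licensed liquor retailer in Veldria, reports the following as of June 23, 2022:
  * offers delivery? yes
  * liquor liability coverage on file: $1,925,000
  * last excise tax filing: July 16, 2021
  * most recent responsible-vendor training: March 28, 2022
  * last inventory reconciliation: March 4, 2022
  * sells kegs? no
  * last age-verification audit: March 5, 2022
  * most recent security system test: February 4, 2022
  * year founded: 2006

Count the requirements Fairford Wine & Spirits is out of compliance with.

0

1. inventory reconciliation 111 days ago vs limit 120 → met
2. security system test 139 days ago vs limit 270 → met
3. age-verification audit 110 days ago vs limit 120 → met
4. responsible-vendor training 87 days ago vs limit 90 → met
5. condition 'sells kegs' does not hold → requirement n/a → met
6. excise tax filing 342 days ago vs limit 365 → met
7. condition 'offers delivery' holds; liquor liability coverage $1,925,000 ≥ $1,925,000 → met
Not met: 0 of 7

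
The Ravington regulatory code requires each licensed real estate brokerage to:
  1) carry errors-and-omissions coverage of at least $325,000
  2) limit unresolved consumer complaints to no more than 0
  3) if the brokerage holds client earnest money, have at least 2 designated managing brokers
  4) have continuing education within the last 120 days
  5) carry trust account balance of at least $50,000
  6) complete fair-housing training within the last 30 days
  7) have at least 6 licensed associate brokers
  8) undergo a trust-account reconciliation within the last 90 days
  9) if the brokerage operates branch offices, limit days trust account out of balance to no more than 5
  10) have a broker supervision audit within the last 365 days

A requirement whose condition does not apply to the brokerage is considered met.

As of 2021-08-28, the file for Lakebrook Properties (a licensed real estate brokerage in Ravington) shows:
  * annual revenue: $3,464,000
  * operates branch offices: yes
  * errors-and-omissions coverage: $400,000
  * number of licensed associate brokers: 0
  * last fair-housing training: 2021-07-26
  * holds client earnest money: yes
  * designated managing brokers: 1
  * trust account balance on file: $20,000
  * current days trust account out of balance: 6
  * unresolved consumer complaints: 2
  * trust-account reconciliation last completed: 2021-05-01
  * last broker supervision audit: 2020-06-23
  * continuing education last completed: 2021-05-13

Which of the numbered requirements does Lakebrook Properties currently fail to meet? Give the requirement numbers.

2, 3, 5, 6, 7, 8, 9, 10

1. errors-and-omissions coverage $400,000 ≥ $325,000 → met
2. unresolved consumer complaints 2 > 0 → not met
3. condition 'holds client earnest money' holds; designated managing brokers 1 < 2 → not met
4. continuing education 107 days ago vs limit 120 → met
5. trust account balance $20,000 < $50,000 → not met
6. fair-housing training 33 days ago vs limit 30 → not met
7. licensed associate brokers 0 < 6 → not met
8. trust-account reconciliation 119 days ago vs limit 90 → not met
9. condition 'operates branch offices' holds; days trust account out of balance 6 > 5 → not met
10. broker supervision audit 431 days ago vs limit 365 → not met
Not met: 2, 3, 5, 6, 7, 8, 9, 10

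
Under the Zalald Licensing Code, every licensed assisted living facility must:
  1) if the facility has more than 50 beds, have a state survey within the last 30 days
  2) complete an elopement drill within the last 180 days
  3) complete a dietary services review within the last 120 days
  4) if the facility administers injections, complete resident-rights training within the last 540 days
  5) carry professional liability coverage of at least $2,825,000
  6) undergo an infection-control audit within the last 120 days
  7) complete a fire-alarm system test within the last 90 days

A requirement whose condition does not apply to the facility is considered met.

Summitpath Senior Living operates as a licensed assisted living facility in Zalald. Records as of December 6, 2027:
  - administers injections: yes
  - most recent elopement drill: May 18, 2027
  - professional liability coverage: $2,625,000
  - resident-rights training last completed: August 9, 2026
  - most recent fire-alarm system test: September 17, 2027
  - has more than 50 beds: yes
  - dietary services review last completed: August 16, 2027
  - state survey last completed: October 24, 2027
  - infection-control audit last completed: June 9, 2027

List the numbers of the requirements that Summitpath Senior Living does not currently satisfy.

1. condition 'has more than 50 beds' holds; state survey 43 days ago vs limit 30 → not met
2. elopement drill 202 days ago vs limit 180 → not met
3. dietary services review 112 days ago vs limit 120 → met
4. condition 'administers injections' holds; resident-rights training 484 days ago vs limit 540 → met
5. professional liability coverage $2,625,000 < $2,825,000 → not met
6. infection-control audit 180 days ago vs limit 120 → not met
7. fire-alarm system test 80 days ago vs limit 90 → met
Not met: 1, 2, 5, 6

1, 2, 5, 6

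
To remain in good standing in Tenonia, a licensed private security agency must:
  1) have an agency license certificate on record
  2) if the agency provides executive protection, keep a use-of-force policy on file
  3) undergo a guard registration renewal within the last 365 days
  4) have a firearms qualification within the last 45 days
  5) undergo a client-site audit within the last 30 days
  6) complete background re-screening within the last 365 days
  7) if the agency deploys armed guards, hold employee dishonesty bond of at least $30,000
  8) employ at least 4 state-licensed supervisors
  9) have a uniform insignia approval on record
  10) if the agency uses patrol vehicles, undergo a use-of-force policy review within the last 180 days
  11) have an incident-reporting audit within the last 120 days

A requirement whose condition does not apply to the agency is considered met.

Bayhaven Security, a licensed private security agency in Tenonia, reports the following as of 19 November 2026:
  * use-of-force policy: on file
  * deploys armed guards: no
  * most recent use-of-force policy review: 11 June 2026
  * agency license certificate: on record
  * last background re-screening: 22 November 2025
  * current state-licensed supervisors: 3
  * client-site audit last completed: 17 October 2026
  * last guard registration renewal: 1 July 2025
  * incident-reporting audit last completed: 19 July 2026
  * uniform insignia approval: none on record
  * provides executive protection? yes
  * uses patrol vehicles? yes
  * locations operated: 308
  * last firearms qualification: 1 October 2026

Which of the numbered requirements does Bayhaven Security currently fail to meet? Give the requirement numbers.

1. agency license certificate present → met
2. condition 'provides executive protection' holds; use-of-force policy present → met
3. guard registration renewal 506 days ago vs limit 365 → not met
4. firearms qualification 49 days ago vs limit 45 → not met
5. client-site audit 33 days ago vs limit 30 → not met
6. background re-screening 362 days ago vs limit 365 → met
7. condition 'deploys armed guards' does not hold → requirement n/a → met
8. state-licensed supervisors 3 < 4 → not met
9. uniform insignia approval absent → not met
10. condition 'uses patrol vehicles' holds; use-of-force policy review 161 days ago vs limit 180 → met
11. incident-reporting audit 123 days ago vs limit 120 → not met
Not met: 3, 4, 5, 8, 9, 11

3, 4, 5, 8, 9, 11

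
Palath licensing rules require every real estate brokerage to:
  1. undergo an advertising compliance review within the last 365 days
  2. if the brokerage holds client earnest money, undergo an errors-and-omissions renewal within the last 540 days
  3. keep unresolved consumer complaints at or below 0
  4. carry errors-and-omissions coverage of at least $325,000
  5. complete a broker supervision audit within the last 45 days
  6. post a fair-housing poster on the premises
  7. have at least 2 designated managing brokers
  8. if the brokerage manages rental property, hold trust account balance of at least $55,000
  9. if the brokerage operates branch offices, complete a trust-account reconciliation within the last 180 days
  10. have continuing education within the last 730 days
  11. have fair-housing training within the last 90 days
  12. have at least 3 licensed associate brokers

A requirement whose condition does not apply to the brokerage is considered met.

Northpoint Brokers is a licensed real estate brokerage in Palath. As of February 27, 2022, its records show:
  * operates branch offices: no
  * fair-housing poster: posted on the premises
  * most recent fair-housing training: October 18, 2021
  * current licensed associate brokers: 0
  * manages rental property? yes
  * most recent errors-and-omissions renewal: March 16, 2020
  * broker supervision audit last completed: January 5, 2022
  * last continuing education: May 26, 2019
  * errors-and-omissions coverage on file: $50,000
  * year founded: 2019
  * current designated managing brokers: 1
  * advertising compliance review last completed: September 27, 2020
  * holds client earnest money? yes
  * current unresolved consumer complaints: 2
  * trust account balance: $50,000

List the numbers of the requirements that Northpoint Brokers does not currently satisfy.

1. advertising compliance review 518 days ago vs limit 365 → not met
2. condition 'holds client earnest money' holds; errors-and-omissions renewal 713 days ago vs limit 540 → not met
3. unresolved consumer complaints 2 > 0 → not met
4. errors-and-omissions coverage $50,000 < $325,000 → not met
5. broker supervision audit 53 days ago vs limit 45 → not met
6. fair-housing poster present → met
7. designated managing brokers 1 < 2 → not met
8. condition 'manages rental property' holds; trust account balance $50,000 < $55,000 → not met
9. condition 'operates branch offices' does not hold → requirement n/a → met
10. continuing education 1008 days ago vs limit 730 → not met
11. fair-housing training 132 days ago vs limit 90 → not met
12. licensed associate brokers 0 < 3 → not met
Not met: 1, 2, 3, 4, 5, 7, 8, 10, 11, 12

1, 2, 3, 4, 5, 7, 8, 10, 11, 12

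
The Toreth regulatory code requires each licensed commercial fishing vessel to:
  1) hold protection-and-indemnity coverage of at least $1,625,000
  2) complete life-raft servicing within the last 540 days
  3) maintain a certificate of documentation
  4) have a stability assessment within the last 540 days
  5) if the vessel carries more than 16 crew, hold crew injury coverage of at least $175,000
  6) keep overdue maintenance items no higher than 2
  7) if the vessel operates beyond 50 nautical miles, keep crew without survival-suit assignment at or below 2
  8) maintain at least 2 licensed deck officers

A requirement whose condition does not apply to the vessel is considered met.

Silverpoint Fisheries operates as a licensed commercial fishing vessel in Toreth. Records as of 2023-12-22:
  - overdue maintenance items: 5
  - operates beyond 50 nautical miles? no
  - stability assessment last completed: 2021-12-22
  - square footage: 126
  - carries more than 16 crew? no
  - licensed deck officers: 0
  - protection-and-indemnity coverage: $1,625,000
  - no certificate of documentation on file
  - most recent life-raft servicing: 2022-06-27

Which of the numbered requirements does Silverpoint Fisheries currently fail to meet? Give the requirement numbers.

1. protection-and-indemnity coverage $1,625,000 ≥ $1,625,000 → met
2. life-raft servicing 543 days ago vs limit 540 → not met
3. certificate of documentation absent → not met
4. stability assessment 730 days ago vs limit 540 → not met
5. condition 'carries more than 16 crew' does not hold → requirement n/a → met
6. overdue maintenance items 5 > 2 → not met
7. condition 'operates beyond 50 nautical miles' does not hold → requirement n/a → met
8. licensed deck officers 0 < 2 → not met
Not met: 2, 3, 4, 6, 8

2, 3, 4, 6, 8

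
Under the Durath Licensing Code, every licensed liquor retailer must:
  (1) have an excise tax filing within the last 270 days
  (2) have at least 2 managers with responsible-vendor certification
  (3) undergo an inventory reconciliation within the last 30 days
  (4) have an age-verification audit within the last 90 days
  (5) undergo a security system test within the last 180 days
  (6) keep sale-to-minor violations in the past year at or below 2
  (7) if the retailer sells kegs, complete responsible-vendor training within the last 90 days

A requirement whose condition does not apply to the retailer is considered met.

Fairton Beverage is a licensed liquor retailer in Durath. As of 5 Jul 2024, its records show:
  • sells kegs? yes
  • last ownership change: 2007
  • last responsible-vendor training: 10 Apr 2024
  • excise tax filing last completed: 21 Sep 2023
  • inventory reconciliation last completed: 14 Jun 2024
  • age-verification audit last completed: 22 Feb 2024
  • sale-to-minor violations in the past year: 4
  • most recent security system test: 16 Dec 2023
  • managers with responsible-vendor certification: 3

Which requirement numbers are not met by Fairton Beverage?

1, 4, 5, 6

1. excise tax filing 288 days ago vs limit 270 → not met
2. managers with responsible-vendor certification 3 ≥ 2 → met
3. inventory reconciliation 21 days ago vs limit 30 → met
4. age-verification audit 134 days ago vs limit 90 → not met
5. security system test 202 days ago vs limit 180 → not met
6. sale-to-minor violations in the past year 4 > 2 → not met
7. condition 'sells kegs' holds; responsible-vendor training 86 days ago vs limit 90 → met
Not met: 1, 4, 5, 6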